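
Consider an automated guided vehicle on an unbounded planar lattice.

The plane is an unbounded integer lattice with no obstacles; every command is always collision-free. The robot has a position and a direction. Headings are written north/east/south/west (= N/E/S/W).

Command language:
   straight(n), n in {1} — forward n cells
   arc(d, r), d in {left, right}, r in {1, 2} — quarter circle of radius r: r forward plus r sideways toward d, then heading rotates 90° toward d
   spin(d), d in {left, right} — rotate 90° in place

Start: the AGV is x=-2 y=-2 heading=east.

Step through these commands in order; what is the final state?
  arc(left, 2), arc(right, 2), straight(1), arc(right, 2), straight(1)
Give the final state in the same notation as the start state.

start: x=-2 y=-2 heading=east
step 1 (arc(left, 2)): x=0 y=0 heading=north
step 2 (arc(right, 2)): x=2 y=2 heading=east
step 3 (straight(1)): x=3 y=2 heading=east
step 4 (arc(right, 2)): x=5 y=0 heading=south
step 5 (straight(1)): x=5 y=-1 heading=south

x=5 y=-1 heading=south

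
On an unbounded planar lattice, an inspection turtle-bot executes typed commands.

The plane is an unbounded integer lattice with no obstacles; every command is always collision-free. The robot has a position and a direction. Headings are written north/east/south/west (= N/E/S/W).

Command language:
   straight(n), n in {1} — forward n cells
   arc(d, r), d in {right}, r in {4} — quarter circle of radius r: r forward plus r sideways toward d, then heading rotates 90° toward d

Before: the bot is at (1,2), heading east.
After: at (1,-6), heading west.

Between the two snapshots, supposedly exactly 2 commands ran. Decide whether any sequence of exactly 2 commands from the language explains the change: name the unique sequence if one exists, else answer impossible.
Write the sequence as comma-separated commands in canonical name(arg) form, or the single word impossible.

arc(right, 4), arc(right, 4)

key: cell and facing (now W) both changed — the 2 commands mix motion and turning
start: at (1,2), heading east
step 1 (arc(right, 4)): at (5,-2), heading south
step 2 (arc(right, 4)): at (1,-6), heading west
no other 2-command option fits: unique.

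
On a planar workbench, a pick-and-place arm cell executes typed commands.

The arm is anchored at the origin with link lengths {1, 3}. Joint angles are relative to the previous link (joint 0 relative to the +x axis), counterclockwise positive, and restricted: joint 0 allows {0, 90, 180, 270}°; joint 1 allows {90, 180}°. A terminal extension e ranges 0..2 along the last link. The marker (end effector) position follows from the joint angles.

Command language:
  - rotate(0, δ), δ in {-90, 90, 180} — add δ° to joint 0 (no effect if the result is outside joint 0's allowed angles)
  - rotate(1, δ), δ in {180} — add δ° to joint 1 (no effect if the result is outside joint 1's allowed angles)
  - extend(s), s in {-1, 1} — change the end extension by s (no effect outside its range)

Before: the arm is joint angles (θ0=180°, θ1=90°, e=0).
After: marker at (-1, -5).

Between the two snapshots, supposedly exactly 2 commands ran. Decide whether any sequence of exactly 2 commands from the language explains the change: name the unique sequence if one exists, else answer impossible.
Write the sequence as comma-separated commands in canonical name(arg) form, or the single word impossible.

initial: joint angles (θ0=180°, θ1=90°, e=0)
t=1 extend(1) ⇒ joint angles (θ0=180°, θ1=90°, e=1)
t=2 extend(1) ⇒ joint angles (θ0=180°, θ1=90°, e=2)
uniquely the one of 36 2-step routes that fits.

extend(1), extend(1)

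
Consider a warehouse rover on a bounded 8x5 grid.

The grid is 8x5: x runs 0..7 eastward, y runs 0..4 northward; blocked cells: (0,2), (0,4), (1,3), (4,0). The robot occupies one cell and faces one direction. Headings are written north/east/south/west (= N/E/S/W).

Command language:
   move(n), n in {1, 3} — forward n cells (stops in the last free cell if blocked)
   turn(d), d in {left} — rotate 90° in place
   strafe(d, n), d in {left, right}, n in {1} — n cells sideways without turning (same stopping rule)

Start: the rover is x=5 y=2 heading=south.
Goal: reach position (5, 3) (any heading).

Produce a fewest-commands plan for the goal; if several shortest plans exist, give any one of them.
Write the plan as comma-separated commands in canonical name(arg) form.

turn(left), strafe(left, 1)

initial: x=5 y=2 heading=south
t=1 turn(left) ⇒ x=5 y=2 heading=east
t=2 strafe(left, 1) ⇒ x=5 y=3 heading=east
minimal: 2 command(s), checked below 2.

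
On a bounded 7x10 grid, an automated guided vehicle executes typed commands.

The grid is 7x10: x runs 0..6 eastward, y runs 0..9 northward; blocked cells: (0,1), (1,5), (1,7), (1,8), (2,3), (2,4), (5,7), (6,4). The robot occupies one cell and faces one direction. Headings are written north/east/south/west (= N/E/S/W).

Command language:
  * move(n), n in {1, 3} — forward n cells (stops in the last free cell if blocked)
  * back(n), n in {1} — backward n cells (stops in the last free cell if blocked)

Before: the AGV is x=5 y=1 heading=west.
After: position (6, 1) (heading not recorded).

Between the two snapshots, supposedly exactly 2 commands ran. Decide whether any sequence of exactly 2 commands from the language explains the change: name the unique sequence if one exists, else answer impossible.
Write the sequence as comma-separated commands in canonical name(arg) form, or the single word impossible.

key: the second back(1) runs into the grid edge before its full distance
initial: x=5 y=1 heading=west
t=1 back(1) ⇒ x=6 y=1 heading=west
t=2 back(1) ⇒ x=6 y=1 heading=west
no rival 2-sequence matches.

back(1), back(1)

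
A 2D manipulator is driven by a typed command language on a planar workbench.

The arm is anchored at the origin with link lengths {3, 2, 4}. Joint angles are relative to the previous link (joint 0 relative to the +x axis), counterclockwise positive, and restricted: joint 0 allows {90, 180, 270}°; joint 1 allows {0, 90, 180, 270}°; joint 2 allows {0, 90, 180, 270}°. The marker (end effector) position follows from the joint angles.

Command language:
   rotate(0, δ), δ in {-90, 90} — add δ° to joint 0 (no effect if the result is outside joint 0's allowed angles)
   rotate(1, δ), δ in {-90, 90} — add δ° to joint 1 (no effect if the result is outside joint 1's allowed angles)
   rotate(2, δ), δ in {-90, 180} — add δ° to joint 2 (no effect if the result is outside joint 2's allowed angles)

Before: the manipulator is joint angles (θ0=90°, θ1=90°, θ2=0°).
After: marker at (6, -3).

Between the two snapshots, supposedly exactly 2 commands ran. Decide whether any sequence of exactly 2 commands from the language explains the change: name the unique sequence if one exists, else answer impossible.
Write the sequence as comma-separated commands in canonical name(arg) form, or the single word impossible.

rotate(0, 90), rotate(0, 90)

begin: joint angles (θ0=90°, θ1=90°, θ2=0°)
1. rotate(0, 90) → joint angles (θ0=180°, θ1=90°, θ2=0°)
2. rotate(0, 90) → joint angles (θ0=270°, θ1=90°, θ2=0°)
uniquely the one of 36 2-step routes that fits.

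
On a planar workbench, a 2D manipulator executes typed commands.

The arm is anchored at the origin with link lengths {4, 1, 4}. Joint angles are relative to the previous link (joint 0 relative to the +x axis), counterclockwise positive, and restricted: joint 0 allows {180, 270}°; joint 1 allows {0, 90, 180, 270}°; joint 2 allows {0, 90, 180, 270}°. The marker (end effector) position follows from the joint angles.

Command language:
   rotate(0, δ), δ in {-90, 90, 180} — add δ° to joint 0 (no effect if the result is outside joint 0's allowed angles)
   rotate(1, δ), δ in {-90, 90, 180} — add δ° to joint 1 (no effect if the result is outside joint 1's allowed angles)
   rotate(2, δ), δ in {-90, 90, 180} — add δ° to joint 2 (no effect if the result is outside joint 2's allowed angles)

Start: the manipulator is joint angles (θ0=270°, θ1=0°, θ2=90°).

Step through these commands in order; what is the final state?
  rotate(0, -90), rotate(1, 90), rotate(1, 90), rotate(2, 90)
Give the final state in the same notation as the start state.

joint angles (θ0=180°, θ1=180°, θ2=180°)

start: joint angles (θ0=270°, θ1=0°, θ2=90°)
1. rotate(0, -90) → joint angles (θ0=180°, θ1=0°, θ2=90°)
2. rotate(1, 90) → joint angles (θ0=180°, θ1=90°, θ2=90°)
3. rotate(1, 90) → joint angles (θ0=180°, θ1=180°, θ2=90°)
4. rotate(2, 90) → joint angles (θ0=180°, θ1=180°, θ2=180°)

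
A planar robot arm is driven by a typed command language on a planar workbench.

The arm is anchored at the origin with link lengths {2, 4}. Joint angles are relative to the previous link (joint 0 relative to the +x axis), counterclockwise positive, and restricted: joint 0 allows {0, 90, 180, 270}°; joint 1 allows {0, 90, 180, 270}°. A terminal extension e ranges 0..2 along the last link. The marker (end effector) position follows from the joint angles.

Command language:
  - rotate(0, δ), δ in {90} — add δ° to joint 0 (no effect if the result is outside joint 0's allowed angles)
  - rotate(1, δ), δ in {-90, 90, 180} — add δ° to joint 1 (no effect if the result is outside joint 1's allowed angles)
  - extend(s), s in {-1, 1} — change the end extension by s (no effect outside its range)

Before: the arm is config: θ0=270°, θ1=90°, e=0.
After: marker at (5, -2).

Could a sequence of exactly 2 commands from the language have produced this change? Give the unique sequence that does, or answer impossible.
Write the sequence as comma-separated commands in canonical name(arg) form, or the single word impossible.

key: order matters: swapping extend(-1) and extend(1) lands elsewhere
start: config: θ0=270°, θ1=90°, e=0
[1] after extend(-1): config: θ0=270°, θ1=90°, e=0
[2] after extend(1): config: θ0=270°, θ1=90°, e=1
all 36 alternatives checked — unique.

extend(-1), extend(1)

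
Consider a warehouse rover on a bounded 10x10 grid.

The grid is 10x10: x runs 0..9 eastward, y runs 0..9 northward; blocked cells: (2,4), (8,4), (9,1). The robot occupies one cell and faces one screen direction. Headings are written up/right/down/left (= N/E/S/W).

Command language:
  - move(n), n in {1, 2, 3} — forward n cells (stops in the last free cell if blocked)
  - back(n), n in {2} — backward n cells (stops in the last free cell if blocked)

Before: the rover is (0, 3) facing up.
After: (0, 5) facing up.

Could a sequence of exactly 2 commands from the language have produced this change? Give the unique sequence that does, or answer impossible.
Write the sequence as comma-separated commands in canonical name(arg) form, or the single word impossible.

move(1), move(1)

key: still facing N at the end — nothing in the sequence rotates
t0: (0, 3) facing up
1. move(1) → (0, 4) facing up
2. move(1) → (0, 5) facing up
all 16 alternatives checked — unique.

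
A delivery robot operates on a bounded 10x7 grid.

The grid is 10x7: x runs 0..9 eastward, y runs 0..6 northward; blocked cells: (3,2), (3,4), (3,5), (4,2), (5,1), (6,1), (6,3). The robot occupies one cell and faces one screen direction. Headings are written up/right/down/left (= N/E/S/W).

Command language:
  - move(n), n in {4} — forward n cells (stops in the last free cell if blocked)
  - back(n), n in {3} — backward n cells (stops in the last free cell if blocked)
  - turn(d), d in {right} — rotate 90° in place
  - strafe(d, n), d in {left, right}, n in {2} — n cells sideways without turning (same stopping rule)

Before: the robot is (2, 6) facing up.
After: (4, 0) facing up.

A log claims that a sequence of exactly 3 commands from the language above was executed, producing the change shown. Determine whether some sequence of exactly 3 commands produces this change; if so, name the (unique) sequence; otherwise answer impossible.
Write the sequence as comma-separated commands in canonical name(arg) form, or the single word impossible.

key: running strafe(right, 2) before back(3) would end elsewhere — order is forced
t0: (2, 6) facing up
step 1 (back(3)): (2, 3) facing up
step 2 (back(3)): (2, 0) facing up
step 3 (strafe(right, 2)): (4, 0) facing up
no rival 3-sequence matches.

back(3), back(3), strafe(right, 2)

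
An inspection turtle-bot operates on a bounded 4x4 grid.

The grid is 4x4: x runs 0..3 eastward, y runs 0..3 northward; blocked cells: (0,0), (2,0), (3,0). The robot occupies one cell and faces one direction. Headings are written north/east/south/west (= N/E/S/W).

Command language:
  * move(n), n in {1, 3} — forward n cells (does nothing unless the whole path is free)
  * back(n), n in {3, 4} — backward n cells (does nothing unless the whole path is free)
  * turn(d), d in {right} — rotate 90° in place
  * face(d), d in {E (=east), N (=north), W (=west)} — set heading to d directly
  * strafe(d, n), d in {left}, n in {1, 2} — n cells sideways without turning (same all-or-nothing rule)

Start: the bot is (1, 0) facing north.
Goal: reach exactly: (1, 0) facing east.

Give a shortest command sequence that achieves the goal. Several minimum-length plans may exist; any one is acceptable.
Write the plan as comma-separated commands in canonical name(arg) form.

face(E)

begin: (1, 0) facing north
1. face(E) → (1, 0) facing east
shorter routes all fall short; 1 is best.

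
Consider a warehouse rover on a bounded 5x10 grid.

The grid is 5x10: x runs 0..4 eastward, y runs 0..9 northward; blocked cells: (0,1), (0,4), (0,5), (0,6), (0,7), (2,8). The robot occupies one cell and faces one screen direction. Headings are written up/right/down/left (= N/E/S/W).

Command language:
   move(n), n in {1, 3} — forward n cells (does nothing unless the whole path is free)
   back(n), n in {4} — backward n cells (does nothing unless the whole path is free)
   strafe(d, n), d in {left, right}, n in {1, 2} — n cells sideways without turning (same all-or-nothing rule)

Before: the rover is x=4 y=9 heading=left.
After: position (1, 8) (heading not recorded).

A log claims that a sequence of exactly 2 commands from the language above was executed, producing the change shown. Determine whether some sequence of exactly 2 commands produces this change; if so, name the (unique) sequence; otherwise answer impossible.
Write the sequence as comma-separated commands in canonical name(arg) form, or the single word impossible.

key: order matters: swapping move(3) and strafe(left, 1) lands elsewhere
begin: x=4 y=9 heading=left
step 1 (move(3)): x=1 y=9 heading=left
step 2 (strafe(left, 1)): x=1 y=8 heading=left
no other 2-command option fits: unique.

move(3), strafe(left, 1)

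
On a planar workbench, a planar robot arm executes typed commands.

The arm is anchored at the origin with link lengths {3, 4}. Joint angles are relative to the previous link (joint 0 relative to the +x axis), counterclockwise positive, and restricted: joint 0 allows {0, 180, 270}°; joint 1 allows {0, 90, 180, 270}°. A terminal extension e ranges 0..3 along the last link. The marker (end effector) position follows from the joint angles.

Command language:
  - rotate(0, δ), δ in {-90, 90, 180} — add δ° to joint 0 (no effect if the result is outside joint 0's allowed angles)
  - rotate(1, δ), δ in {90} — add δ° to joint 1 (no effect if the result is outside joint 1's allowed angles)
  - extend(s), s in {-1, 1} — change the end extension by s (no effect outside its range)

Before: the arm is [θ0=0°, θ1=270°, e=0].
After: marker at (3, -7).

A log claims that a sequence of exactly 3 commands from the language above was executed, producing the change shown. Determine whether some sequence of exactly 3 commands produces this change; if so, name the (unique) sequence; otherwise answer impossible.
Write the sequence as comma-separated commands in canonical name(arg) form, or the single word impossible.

extend(1), extend(1), extend(1)

start: [θ0=0°, θ1=270°, e=0]
t=1 extend(1) ⇒ [θ0=0°, θ1=270°, e=1]
t=2 extend(1) ⇒ [θ0=0°, θ1=270°, e=2]
t=3 extend(1) ⇒ [θ0=0°, θ1=270°, e=3]
no other 3-command option fits: unique.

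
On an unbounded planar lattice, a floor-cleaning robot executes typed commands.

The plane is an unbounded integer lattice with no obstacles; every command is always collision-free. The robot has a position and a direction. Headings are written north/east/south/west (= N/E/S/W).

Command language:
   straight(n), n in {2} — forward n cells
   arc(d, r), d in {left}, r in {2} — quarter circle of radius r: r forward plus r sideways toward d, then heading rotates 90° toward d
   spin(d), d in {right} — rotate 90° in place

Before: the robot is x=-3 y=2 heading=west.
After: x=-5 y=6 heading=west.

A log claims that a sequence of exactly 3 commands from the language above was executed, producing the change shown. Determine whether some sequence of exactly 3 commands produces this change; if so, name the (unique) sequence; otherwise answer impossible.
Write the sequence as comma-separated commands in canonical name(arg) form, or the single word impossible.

key: running arc(left, 2) before spin(right) would end elsewhere — order is forced
t0: x=-3 y=2 heading=west
1. spin(right) → x=-3 y=2 heading=north
2. straight(2) → x=-3 y=4 heading=north
3. arc(left, 2) → x=-5 y=6 heading=west
no other 3-command option fits: unique.

spin(right), straight(2), arc(left, 2)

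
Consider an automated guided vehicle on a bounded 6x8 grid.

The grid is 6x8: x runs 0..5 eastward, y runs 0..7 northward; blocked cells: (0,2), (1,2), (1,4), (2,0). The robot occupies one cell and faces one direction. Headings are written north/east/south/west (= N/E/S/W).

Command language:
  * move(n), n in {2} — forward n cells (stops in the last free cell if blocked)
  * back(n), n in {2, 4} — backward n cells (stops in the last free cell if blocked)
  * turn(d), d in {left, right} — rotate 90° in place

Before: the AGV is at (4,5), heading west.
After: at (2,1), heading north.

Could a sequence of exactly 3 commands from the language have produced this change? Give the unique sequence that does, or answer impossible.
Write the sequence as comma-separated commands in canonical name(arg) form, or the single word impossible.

move(2), turn(right), back(4)

key: order matters: swapping move(2) and back(4) lands elsewhere
start: at (4,5), heading west
[1] after move(2): at (2,5), heading west
[2] after turn(right): at (2,5), heading north
[3] after back(4): at (2,1), heading north
no rival 3-sequence matches.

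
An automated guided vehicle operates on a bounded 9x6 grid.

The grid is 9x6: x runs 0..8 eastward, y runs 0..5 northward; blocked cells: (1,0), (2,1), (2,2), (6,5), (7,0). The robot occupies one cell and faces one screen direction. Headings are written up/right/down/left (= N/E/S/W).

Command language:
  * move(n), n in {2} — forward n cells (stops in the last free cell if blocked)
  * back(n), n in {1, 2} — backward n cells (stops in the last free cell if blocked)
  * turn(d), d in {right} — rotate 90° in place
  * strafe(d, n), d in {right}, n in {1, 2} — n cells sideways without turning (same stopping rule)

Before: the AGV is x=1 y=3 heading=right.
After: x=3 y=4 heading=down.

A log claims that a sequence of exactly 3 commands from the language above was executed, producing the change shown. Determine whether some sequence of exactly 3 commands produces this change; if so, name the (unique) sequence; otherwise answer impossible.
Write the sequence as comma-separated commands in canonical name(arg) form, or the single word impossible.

key: running back(1) before move(2) would end elsewhere — order is forced
from: x=1 y=3 heading=right
1. move(2) → x=3 y=3 heading=right
2. turn(right) → x=3 y=3 heading=down
3. back(1) → x=3 y=4 heading=down
uniquely the one of 216 3-step routes that fits.

move(2), turn(right), back(1)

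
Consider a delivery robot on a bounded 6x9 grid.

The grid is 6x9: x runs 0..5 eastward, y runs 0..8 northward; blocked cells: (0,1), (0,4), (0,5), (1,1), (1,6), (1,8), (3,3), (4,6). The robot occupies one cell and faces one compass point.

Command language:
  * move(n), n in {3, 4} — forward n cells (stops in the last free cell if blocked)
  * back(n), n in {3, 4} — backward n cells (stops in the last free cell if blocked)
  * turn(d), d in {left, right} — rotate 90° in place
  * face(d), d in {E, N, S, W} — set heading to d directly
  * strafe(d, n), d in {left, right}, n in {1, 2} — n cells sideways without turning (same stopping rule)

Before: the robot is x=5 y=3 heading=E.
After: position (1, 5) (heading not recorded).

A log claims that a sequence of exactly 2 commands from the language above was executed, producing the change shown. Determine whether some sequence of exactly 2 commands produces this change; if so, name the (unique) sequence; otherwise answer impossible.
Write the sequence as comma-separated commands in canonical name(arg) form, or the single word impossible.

strafe(left, 2), back(4)

key: order matters: swapping strafe(left, 2) and back(4) lands elsewhere
initial: x=5 y=3 heading=E
[1] after strafe(left, 2): x=5 y=5 heading=E
[2] after back(4): x=1 y=5 heading=E
no other 2-command option fits: unique.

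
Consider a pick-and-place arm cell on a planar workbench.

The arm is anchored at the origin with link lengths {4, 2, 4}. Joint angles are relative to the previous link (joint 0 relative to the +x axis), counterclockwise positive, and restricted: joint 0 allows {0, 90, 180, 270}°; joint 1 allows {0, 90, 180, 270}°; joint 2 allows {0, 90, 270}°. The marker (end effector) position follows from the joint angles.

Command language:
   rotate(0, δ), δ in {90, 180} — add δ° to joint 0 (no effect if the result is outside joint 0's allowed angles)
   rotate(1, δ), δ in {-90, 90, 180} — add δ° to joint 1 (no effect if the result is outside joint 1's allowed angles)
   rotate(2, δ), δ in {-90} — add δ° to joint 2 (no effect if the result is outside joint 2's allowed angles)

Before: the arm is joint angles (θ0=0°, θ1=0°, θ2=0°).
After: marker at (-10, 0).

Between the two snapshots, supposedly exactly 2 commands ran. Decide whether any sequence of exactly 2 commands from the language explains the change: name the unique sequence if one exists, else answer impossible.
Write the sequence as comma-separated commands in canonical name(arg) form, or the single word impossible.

t0: joint angles (θ0=0°, θ1=0°, θ2=0°)
1. rotate(0, 90) → joint angles (θ0=90°, θ1=0°, θ2=0°)
2. rotate(0, 90) → joint angles (θ0=180°, θ1=0°, θ2=0°)
all 36 alternatives checked — unique.

rotate(0, 90), rotate(0, 90)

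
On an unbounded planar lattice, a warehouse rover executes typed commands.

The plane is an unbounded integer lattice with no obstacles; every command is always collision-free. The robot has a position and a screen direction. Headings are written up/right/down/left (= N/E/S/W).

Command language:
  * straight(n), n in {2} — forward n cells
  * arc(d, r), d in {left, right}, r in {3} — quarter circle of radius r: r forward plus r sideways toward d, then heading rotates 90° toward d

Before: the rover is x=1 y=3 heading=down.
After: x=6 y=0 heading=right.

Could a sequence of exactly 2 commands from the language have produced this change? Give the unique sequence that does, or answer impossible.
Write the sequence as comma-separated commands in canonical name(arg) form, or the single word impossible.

key: running straight(2) before arc(left, 3) would end elsewhere — order is forced
initial: x=1 y=3 heading=down
[1] after arc(left, 3): x=4 y=0 heading=right
[2] after straight(2): x=6 y=0 heading=right
no other 2-command option fits: unique.

arc(left, 3), straight(2)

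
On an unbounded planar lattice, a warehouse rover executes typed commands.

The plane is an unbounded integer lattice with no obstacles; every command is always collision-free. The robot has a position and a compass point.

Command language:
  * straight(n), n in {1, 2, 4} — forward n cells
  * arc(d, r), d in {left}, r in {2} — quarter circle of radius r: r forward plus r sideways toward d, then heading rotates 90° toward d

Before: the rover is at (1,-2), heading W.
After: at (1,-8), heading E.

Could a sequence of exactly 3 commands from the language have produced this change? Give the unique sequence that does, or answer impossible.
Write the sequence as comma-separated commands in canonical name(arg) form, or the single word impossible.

key: position moved to (1,-8) AND the heading swung to E — translation plus rotation needed
begin: at (1,-2), heading W
1. arc(left, 2) → at (-1,-4), heading S
2. straight(2) → at (-1,-6), heading S
3. arc(left, 2) → at (1,-8), heading E
uniquely the one of 64 3-step routes that fits.

arc(left, 2), straight(2), arc(left, 2)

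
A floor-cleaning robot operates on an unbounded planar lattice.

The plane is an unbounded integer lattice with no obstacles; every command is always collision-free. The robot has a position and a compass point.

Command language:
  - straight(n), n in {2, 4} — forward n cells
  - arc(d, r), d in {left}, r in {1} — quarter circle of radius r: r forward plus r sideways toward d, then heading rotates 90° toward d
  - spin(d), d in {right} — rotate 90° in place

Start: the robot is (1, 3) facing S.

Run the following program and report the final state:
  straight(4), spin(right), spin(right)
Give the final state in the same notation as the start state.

(1, -1) facing N

t0: (1, 3) facing S
t=1 straight(4) ⇒ (1, -1) facing S
t=2 spin(right) ⇒ (1, -1) facing W
t=3 spin(right) ⇒ (1, -1) facing N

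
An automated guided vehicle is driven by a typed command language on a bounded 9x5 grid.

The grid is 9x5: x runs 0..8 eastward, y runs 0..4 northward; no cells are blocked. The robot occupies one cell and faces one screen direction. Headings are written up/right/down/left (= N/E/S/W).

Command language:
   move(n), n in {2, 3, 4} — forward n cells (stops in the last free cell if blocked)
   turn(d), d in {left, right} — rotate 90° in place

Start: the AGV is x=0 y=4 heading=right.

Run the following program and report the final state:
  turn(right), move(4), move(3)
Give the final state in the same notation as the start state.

x=0 y=0 heading=down

initial: x=0 y=4 heading=right
1. turn(right) → x=0 y=4 heading=down
2. move(4) → x=0 y=0 heading=down
3. move(3) → x=0 y=0 heading=down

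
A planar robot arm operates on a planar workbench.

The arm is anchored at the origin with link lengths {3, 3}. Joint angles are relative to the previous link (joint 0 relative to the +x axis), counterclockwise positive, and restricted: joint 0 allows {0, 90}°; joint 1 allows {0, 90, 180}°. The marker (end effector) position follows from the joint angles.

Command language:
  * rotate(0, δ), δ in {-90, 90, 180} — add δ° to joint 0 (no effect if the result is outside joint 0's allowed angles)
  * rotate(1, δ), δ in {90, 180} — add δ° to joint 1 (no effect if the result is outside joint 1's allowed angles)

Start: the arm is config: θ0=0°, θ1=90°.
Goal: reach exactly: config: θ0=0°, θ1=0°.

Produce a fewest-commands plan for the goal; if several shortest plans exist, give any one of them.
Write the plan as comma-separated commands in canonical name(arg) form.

start: config: θ0=0°, θ1=90°
t=1 rotate(1, 90) ⇒ config: θ0=0°, θ1=180°
t=2 rotate(1, 180) ⇒ config: θ0=0°, θ1=0°
nothing shorter than 2 reaches the goal.

rotate(1, 90), rotate(1, 180)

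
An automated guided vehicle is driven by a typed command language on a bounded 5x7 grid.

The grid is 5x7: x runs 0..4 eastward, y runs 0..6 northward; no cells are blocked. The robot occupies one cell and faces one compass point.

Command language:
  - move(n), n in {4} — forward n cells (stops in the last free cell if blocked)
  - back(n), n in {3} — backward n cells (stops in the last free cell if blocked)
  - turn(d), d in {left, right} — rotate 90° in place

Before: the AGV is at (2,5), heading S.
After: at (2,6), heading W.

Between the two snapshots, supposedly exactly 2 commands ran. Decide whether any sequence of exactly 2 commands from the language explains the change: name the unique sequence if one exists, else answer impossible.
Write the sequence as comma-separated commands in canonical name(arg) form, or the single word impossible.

back(3), turn(right)

key: back(3) runs into the grid edge before its full distance
start: at (2,5), heading S
step 1 (back(3)): at (2,6), heading S
step 2 (turn(right)): at (2,6), heading W
uniquely the one of 16 2-step routes that fits.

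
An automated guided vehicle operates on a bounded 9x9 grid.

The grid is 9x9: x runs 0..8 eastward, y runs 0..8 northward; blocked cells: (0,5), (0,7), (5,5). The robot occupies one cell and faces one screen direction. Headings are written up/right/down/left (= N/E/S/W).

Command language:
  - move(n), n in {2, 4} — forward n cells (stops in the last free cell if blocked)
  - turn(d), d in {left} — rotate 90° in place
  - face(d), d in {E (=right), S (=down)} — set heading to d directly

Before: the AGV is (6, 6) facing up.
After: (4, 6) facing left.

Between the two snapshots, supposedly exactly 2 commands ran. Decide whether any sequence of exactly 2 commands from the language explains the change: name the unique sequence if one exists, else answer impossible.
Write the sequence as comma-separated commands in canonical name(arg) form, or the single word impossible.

turn(left), move(2)

key: position moved to (4,6) AND the heading swung to W — translation plus rotation needed
begin: (6, 6) facing up
step 1 (turn(left)): (6, 6) facing left
step 2 (move(2)): (4, 6) facing left
all 25 alternatives checked — unique.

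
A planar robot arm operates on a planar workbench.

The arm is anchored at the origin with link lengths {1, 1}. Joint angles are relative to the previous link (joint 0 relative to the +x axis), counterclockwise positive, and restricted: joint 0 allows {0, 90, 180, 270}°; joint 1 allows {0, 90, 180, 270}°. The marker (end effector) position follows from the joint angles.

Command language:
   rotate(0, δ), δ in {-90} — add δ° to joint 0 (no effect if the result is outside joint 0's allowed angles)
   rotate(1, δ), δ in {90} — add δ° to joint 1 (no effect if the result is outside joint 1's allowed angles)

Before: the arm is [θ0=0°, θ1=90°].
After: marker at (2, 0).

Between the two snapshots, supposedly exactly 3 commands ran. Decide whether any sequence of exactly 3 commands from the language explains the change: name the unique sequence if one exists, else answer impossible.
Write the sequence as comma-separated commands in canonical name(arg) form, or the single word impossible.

rotate(1, 90), rotate(1, 90), rotate(1, 90)

begin: [θ0=0°, θ1=90°]
1. rotate(1, 90) → [θ0=0°, θ1=180°]
2. rotate(1, 90) → [θ0=0°, θ1=270°]
3. rotate(1, 90) → [θ0=0°, θ1=0°]
uniquely the one of 8 3-step routes that fits.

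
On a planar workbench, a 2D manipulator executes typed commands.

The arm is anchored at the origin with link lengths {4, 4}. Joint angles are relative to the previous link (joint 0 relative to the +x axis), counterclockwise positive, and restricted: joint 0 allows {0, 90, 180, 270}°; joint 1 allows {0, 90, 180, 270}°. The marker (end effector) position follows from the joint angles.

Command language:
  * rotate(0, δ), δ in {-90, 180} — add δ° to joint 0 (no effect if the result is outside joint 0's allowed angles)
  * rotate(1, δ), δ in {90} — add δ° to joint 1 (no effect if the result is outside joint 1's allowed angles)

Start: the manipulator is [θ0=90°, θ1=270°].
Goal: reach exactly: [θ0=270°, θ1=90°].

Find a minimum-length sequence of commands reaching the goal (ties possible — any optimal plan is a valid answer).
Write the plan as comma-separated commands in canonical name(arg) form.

rotate(1, 90), rotate(1, 90), rotate(0, 180)

t0: [θ0=90°, θ1=270°]
1. rotate(1, 90) → [θ0=90°, θ1=0°]
2. rotate(1, 90) → [θ0=90°, θ1=90°]
3. rotate(0, 180) → [θ0=270°, θ1=90°]
minimal: 3 command(s), checked below 3.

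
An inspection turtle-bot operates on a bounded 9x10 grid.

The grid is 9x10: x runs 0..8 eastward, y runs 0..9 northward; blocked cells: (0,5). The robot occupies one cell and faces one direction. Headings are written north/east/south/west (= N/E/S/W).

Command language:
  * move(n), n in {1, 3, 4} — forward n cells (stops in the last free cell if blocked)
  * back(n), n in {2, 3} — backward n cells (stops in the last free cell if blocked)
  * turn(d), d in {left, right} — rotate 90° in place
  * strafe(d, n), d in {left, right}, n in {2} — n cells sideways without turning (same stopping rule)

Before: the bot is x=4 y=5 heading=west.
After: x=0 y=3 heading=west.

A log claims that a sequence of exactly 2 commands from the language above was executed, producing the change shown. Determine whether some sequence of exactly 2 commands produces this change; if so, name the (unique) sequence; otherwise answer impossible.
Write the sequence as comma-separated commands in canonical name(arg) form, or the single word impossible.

key: order matters: swapping strafe(left, 2) and move(4) lands elsewhere
from: x=4 y=5 heading=west
step 1 (strafe(left, 2)): x=4 y=3 heading=west
step 2 (move(4)): x=0 y=3 heading=west
no rival 2-sequence matches.

strafe(left, 2), move(4)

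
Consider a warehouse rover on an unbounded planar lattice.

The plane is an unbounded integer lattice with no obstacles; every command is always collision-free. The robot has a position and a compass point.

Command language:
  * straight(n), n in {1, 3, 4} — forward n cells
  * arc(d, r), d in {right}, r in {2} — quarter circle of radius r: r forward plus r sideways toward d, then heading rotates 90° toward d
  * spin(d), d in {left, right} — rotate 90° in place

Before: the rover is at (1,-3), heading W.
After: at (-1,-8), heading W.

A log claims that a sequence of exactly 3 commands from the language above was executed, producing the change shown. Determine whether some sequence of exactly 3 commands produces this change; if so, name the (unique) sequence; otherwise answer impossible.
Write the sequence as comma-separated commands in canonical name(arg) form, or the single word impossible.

spin(left), straight(3), arc(right, 2)

key: running arc(right, 2) before spin(left) would end elsewhere — order is forced
t0: at (1,-3), heading W
[1] after spin(left): at (1,-3), heading S
[2] after straight(3): at (1,-6), heading S
[3] after arc(right, 2): at (-1,-8), heading W
no other 3-command option fits: unique.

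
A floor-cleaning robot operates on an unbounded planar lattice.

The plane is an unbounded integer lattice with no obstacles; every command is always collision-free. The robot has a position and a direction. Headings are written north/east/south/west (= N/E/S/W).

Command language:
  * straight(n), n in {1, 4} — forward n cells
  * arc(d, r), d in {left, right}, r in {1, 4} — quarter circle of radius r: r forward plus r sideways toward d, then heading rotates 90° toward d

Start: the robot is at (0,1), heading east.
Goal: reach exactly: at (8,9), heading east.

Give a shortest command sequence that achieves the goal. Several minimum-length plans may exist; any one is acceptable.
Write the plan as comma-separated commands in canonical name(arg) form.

arc(left, 4), arc(right, 4)

initial: at (0,1), heading east
[1] after arc(left, 4): at (4,5), heading north
[2] after arc(right, 4): at (8,9), heading east
no 1-step plan works, so 2 is optimal.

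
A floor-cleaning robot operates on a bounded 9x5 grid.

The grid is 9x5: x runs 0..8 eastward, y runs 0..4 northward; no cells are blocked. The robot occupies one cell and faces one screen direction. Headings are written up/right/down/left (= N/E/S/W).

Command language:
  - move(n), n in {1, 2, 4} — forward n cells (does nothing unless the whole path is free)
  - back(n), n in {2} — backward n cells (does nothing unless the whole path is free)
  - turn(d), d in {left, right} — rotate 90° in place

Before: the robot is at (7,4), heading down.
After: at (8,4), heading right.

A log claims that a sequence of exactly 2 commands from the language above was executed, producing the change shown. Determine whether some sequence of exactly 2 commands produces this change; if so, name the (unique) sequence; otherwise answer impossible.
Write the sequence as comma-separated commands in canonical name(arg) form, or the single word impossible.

key: running move(1) before turn(left) would end elsewhere — order is forced
start: at (7,4), heading down
t=1 turn(left) ⇒ at (7,4), heading right
t=2 move(1) ⇒ at (8,4), heading right
uniquely the one of 36 2-step routes that fits.

turn(left), move(1)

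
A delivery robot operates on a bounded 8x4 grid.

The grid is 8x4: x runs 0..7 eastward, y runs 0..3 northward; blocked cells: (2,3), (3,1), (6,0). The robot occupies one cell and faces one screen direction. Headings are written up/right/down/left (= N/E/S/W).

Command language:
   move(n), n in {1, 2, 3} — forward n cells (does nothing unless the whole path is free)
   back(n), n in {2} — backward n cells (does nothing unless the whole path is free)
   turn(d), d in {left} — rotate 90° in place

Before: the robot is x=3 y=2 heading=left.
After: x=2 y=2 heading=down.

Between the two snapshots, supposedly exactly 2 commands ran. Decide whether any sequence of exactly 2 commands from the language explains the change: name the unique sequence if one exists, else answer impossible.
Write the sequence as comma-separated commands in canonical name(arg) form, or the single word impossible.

move(1), turn(left)

key: position moved to (2,2) AND the heading swung to S — translation plus rotation needed
initial: x=3 y=2 heading=left
[1] after move(1): x=2 y=2 heading=left
[2] after turn(left): x=2 y=2 heading=down
uniquely the one of 25 2-step routes that fits.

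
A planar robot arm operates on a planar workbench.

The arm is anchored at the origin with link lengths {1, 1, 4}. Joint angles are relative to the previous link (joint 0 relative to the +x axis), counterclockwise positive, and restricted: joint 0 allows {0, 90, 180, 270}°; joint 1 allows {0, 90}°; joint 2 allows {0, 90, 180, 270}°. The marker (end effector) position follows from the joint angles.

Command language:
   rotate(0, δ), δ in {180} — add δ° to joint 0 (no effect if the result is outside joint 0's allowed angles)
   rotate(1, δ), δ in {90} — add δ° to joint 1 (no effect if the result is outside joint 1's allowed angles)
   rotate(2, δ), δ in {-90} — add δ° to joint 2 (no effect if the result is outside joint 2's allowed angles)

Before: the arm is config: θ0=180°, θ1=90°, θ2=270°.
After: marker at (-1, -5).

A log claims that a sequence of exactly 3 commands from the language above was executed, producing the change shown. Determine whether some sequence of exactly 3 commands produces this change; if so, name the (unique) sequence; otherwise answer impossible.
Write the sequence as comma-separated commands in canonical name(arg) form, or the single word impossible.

t0: config: θ0=180°, θ1=90°, θ2=270°
t=1 rotate(2, -90) ⇒ config: θ0=180°, θ1=90°, θ2=180°
t=2 rotate(2, -90) ⇒ config: θ0=180°, θ1=90°, θ2=90°
t=3 rotate(2, -90) ⇒ config: θ0=180°, θ1=90°, θ2=0°
all 27 alternatives checked — unique.

rotate(2, -90), rotate(2, -90), rotate(2, -90)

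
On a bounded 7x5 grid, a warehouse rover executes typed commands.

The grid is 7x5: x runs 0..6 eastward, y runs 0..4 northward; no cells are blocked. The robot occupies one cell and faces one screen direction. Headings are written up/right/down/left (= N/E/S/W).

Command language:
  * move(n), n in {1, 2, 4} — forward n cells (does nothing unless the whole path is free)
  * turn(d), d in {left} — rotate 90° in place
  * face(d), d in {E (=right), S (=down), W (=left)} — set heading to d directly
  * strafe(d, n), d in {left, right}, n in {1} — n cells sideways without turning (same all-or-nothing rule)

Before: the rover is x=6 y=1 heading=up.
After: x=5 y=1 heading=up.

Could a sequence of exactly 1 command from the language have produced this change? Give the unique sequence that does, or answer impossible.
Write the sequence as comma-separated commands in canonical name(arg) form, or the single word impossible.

strafe(left, 1)

key: heading stays N — the single command does not turn
begin: x=6 y=1 heading=up
1. strafe(left, 1) → x=5 y=1 heading=up
uniquely the one of 9 1-step routes that fits.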